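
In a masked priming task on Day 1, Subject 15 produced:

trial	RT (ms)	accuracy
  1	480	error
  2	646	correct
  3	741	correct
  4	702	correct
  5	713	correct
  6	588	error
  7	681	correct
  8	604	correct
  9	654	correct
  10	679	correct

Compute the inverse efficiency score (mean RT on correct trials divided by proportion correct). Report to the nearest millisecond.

Correct trials (n=8): 646, 741, 702, 713, 681, 604, 654, 679
Mean correct RT = 5420/8 = 677.5000 ms
Proportion correct = 8/10
IES = 677.5000 / (8/10) = 846.875 ms

847 ms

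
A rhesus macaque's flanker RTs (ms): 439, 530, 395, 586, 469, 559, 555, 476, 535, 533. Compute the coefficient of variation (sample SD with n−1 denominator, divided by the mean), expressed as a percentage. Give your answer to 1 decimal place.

n = 10, Σ = 5077, M = 507.7000
Σ(x−M)² = 32806.100; s = √(32806.100/9) = 60.3748
CV = 60.3748 / 507.7000 = 0.11892 = 11.892%

11.9%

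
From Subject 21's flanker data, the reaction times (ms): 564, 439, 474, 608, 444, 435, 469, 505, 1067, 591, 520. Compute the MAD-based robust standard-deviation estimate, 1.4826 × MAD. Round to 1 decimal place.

Sorted: 435, 439, 444, 469, 474, 505, 520, 564, 591, 608, 1067 → median = 505
|x − 505| sorted: 0, 15, 31, 36, 59, 61, 66, 70, 86, 103, 562 → MAD = 61
Robust SD ≈ 1.4826 × 61 = 90.439

90.4 ms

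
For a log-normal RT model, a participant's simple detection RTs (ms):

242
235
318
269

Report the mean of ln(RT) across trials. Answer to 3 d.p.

5.576

ln(RT): 5.4889, 5.4596, 5.7621, 5.5947
Σ ln(RT) = 22.3053
Mean = 22.3053/4 = 5.57632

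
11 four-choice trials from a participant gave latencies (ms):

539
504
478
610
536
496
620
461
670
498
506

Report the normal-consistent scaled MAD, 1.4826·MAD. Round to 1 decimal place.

Sorted: 461, 478, 496, 498, 504, 506, 536, 539, 610, 620, 670 → median = 506
|x − 506| sorted: 0, 2, 8, 10, 28, 30, 33, 45, 104, 114, 164 → MAD = 30
Robust SD ≈ 1.4826 × 30 = 44.478

44.5 ms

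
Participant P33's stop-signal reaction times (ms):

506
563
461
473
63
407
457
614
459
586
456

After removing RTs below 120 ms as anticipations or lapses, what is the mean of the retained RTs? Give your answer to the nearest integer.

498 ms

Excluded: 63
Retained (n=10): Σ = 4982
Mean = 4982/10 = 498.2000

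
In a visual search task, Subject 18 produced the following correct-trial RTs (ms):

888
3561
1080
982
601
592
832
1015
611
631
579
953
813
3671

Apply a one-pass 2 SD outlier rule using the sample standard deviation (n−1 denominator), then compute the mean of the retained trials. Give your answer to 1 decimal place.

798.1 ms

n = 14, ΣRT = 16809, M = 1200.643
Σ(x−M)² = 14004639.21; s = √(14004639.21/13) = 1037.921
Cutoffs: 1200.643 ± 2·1037.921 → [-875.2, 3276.5]
Outside: 3561, 3671 → excluded.
Retained (n=12): Σ = 9577, mean = 9577/12 = 798.083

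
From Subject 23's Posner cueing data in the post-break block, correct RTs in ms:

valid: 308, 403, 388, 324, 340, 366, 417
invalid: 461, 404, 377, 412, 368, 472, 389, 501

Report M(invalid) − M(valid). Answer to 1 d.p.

M(valid) = 2546/7 = 363.714
M(invalid) = 3384/8 = 423.000
Difference = 423.000 − 363.714 = 59.286 ms

59.3 ms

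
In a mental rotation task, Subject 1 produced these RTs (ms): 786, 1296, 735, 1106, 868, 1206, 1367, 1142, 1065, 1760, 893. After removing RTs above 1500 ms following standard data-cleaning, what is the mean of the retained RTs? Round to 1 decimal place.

1046.4 ms

Excluded: 1760
Retained (n=10): Σ = 10464
Mean = 10464/10 = 1046.4000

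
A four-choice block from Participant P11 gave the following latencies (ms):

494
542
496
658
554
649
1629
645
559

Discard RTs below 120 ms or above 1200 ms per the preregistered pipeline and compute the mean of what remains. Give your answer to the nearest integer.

Excluded: 1629
Retained (n=8): Σ = 4597
Mean = 4597/8 = 574.6250

575 ms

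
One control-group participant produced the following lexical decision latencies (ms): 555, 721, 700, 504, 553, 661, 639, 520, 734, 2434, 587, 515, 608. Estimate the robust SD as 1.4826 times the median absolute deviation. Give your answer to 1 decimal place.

130.5 ms

Sorted: 504, 515, 520, 553, 555, 587, 608, 639, 661, 700, 721, 734, 2434 → median = 608
|x − 608| sorted: 0, 21, 31, 53, 53, 55, 88, 92, 93, 104, 113, 126, 1826 → MAD = 88
Robust SD ≈ 1.4826 × 88 = 130.469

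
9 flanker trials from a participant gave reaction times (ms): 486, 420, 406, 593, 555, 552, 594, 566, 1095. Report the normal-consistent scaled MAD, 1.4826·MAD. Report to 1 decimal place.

57.8 ms

Sorted: 406, 420, 486, 552, 555, 566, 593, 594, 1095 → median = 555
|x − 555| sorted: 0, 3, 11, 38, 39, 69, 135, 149, 540 → MAD = 39
Robust SD ≈ 1.4826 × 39 = 57.821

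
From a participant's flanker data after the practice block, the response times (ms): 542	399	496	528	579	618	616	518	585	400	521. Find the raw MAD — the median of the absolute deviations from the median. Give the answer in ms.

Sorted: 399, 400, 496, 518, 521, 528, 542, 579, 585, 616, 618 → median = 528
|x − 528|: 14, 129, 32, 0, 51, 90, 88, 10, 57, 128, 7
Sorted deviations: 0, 7, 10, 14, 32, 51, 57, 88, 90, 128, 129 → MAD = 51

51 ms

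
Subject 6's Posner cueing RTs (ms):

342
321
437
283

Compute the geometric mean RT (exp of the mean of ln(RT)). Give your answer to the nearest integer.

341 ms

ln(RT): 5.8348, 5.7714, 6.0799, 5.6454
Mean ln(RT) = 23.3316/4 = 5.83291
Geometric mean = exp(5.83291) = 341.35 ms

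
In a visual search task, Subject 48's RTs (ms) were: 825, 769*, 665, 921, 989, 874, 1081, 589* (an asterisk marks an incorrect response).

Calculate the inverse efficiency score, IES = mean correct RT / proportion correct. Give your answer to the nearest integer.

1190 ms

Correct trials (n=6): 825, 665, 921, 989, 874, 1081
Mean correct RT = 5355/6 = 892.5000 ms
Proportion correct = 6/8
IES = 892.5000 / (6/8) = 1190.000 ms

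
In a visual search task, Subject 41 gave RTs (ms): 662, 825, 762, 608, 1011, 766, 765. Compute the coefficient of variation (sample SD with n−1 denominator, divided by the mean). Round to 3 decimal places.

n = 7, Σ = 5399, M = 771.2857
Σ(x−M)² = 99107.429; s = √(99107.429/6) = 128.5220
CV = 128.5220 / 771.2857 = 0.16663

0.167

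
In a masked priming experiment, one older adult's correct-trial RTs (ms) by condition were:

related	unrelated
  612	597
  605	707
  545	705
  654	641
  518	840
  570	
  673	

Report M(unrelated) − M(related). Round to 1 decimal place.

M(related) = 4177/7 = 596.714
M(unrelated) = 3490/5 = 698.000
Difference = 698.000 − 596.714 = 101.286 ms

101.3 ms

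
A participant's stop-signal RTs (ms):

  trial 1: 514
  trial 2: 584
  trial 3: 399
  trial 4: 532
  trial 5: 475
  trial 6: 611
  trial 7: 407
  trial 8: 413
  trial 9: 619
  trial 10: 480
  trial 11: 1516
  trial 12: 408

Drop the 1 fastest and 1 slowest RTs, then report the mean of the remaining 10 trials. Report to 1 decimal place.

504.3 ms

Sorted: 399, 407, 408, 413, 475, 480, 514, 532, 584, 611, 619, 1516
Drop lowest 1 (399) and highest 1 (1516)
Remaining (n=10): Σ = 5043, mean = 5043/10 = 504.300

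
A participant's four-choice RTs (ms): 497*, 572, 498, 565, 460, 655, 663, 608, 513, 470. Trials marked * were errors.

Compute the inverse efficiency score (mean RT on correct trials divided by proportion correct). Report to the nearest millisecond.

Correct trials (n=9): 572, 498, 565, 460, 655, 663, 608, 513, 470
Mean correct RT = 5004/9 = 556.0000 ms
Proportion correct = 9/10
IES = 556.0000 / (9/10) = 617.778 ms

618 ms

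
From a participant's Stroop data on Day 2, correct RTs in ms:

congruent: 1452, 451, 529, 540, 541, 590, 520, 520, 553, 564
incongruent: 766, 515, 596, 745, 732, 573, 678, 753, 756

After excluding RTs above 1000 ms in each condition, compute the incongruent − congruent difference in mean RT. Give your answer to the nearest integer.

145 ms

congruent: exclude 1452
M(congruent) = 4808/9 = 534.222
M(incongruent) = 6114/9 = 679.333
Difference = 679.333 − 534.222 = 145.111 ms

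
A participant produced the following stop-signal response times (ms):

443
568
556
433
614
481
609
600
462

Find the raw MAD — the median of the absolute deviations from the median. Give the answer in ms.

Sorted: 433, 443, 462, 481, 556, 568, 600, 609, 614 → median = 556
|x − 556|: 113, 12, 0, 123, 58, 75, 53, 44, 94
Sorted deviations: 0, 12, 44, 53, 58, 75, 94, 113, 123 → MAD = 58

58 ms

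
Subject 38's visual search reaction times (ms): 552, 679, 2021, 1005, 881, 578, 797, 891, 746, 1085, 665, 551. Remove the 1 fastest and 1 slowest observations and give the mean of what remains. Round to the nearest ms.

Sorted: 551, 552, 578, 665, 679, 746, 797, 881, 891, 1005, 1085, 2021
Drop lowest 1 (551) and highest 1 (2021)
Remaining (n=10): Σ = 7879, mean = 7879/10 = 787.900

788 ms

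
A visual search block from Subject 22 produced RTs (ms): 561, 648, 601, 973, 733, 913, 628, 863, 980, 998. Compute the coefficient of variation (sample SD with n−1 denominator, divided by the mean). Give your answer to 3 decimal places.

0.220

n = 10, Σ = 7898, M = 789.8000
Σ(x−M)² = 271129.600; s = √(271129.600/9) = 173.5670
CV = 173.5670 / 789.8000 = 0.21976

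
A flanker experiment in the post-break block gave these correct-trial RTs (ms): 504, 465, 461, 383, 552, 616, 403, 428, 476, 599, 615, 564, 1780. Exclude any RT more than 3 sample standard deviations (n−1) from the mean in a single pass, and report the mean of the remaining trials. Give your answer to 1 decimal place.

505.5 ms

n = 13, ΣRT = 7846, M = 603.538
Σ(x−M)² = 1573939.23; s = √(1573939.23/12) = 362.162
Cutoffs: 603.538 ± 3·362.162 → [-482.9, 1690.0]
Outside: 1780 → excluded.
Retained (n=12): Σ = 6066, mean = 6066/12 = 505.500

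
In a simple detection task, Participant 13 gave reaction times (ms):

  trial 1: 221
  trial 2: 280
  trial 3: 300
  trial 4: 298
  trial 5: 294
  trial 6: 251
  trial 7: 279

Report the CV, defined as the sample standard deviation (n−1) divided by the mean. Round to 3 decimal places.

n = 7, Σ = 1923, M = 274.7143
Σ(x−M)² = 5047.429; s = √(5047.429/6) = 29.0041
CV = 29.0041 / 274.7143 = 0.10558

0.106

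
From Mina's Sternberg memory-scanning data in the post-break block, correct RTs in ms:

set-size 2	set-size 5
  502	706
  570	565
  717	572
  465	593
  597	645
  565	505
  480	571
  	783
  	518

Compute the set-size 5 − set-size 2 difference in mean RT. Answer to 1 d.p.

M(set-size 2) = 3896/7 = 556.571
M(set-size 5) = 5458/9 = 606.444
Difference = 606.444 − 556.571 = 49.873 ms

49.9 ms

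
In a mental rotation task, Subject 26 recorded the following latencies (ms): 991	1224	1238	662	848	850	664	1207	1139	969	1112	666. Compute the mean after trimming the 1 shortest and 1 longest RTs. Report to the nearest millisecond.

Sorted: 662, 664, 666, 848, 850, 969, 991, 1112, 1139, 1207, 1224, 1238
Drop lowest 1 (662) and highest 1 (1238)
Remaining (n=10): Σ = 9670, mean = 9670/10 = 967.000

967 ms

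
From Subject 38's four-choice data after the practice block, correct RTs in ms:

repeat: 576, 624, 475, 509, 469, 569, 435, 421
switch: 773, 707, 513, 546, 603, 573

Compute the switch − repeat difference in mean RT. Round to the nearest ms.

109 ms

M(repeat) = 4078/8 = 509.750
M(switch) = 3715/6 = 619.167
Difference = 619.167 − 509.750 = 109.417 ms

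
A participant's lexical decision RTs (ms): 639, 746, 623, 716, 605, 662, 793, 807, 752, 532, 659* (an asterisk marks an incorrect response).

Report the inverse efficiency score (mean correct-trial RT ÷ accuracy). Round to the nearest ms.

Correct trials (n=10): 639, 746, 623, 716, 605, 662, 793, 807, 752, 532
Mean correct RT = 6875/10 = 687.5000 ms
Proportion correct = 10/11
IES = 687.5000 / (10/11) = 756.250 ms

756 ms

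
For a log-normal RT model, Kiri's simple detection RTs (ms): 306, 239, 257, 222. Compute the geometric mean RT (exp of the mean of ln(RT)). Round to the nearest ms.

ln(RT): 5.7236, 5.4765, 5.5491, 5.4027
Mean ln(RT) = 22.1518/4 = 5.53795
Geometric mean = exp(5.53795) = 254.16 ms

254 ms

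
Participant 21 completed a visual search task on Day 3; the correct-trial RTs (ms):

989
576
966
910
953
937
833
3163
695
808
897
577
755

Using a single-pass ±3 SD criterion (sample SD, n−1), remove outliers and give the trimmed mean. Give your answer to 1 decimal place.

n = 13, ΣRT = 13059, M = 1004.538
Σ(x−M)² = 5280973.23; s = √(5280973.23/12) = 663.386
Cutoffs: 1004.538 ± 3·663.386 → [-985.6, 2994.7]
Outside: 3163 → excluded.
Retained (n=12): Σ = 9896, mean = 9896/12 = 824.667

824.7 ms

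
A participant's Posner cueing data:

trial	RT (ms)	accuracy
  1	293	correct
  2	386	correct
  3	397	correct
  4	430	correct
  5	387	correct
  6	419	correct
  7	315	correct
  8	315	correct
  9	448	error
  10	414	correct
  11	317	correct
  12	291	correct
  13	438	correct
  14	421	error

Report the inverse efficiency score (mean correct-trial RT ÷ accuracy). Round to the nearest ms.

428 ms

Correct trials (n=12): 293, 386, 397, 430, 387, 419, 315, 315, 414, 317, 291, 438
Mean correct RT = 4402/12 = 366.8333 ms
Proportion correct = 12/14
IES = 366.8333 / (12/14) = 427.972 ms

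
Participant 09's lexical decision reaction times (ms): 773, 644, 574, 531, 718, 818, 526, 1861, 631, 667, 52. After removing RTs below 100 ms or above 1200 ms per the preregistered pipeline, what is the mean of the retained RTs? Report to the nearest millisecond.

Excluded: 52, 1861
Retained (n=9): Σ = 5882
Mean = 5882/9 = 653.5556

654 ms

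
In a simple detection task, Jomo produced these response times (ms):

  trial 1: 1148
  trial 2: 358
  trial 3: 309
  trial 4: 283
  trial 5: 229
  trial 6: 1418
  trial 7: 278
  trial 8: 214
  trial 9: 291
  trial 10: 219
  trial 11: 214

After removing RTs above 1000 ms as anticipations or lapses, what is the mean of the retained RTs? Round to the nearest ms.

266 ms

Excluded: 1148, 1418
Retained (n=9): Σ = 2395
Mean = 2395/9 = 266.1111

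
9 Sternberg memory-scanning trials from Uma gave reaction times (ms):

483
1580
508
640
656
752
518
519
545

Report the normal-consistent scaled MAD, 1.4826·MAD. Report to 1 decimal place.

Sorted: 483, 508, 518, 519, 545, 640, 656, 752, 1580 → median = 545
|x − 545| sorted: 0, 26, 27, 37, 62, 95, 111, 207, 1035 → MAD = 62
Robust SD ≈ 1.4826 × 62 = 91.921

91.9 ms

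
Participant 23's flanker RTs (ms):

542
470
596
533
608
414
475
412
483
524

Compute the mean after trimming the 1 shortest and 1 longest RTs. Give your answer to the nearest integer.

505 ms

Sorted: 412, 414, 470, 475, 483, 524, 533, 542, 596, 608
Drop lowest 1 (412) and highest 1 (608)
Remaining (n=8): Σ = 4037, mean = 4037/8 = 504.625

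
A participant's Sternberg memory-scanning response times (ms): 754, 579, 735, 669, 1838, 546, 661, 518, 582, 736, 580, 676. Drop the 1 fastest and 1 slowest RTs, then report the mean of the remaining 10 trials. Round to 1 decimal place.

651.8 ms

Sorted: 518, 546, 579, 580, 582, 661, 669, 676, 735, 736, 754, 1838
Drop lowest 1 (518) and highest 1 (1838)
Remaining (n=10): Σ = 6518, mean = 6518/10 = 651.800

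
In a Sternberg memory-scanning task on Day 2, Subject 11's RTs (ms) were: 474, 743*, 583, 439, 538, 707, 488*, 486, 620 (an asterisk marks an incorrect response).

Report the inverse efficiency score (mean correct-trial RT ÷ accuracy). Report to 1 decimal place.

706.6 ms

Correct trials (n=7): 474, 583, 439, 538, 707, 486, 620
Mean correct RT = 3847/7 = 549.5714 ms
Proportion correct = 7/9
IES = 549.5714 / (7/9) = 706.592 ms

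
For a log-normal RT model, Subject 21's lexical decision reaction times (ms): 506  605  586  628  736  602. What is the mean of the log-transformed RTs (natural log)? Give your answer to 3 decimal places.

ln(RT): 6.2265, 6.4052, 6.3733, 6.4425, 6.6012, 6.4003
Σ ln(RT) = 38.4491
Mean = 38.4491/6 = 6.40819

6.408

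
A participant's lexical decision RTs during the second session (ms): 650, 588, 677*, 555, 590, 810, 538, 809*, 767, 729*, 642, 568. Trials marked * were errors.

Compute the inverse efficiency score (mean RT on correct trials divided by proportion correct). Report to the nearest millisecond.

Correct trials (n=9): 650, 588, 555, 590, 810, 538, 767, 642, 568
Mean correct RT = 5708/9 = 634.2222 ms
Proportion correct = 9/12
IES = 634.2222 / (9/12) = 845.630 ms

846 ms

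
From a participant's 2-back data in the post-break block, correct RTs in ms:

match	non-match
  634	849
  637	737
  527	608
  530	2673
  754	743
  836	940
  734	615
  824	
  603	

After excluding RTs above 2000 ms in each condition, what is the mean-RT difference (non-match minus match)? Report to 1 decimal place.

73.2 ms

non-match: exclude 2673
M(match) = 6079/9 = 675.444
M(non-match) = 4492/6 = 748.667
Difference = 748.667 − 675.444 = 73.222 ms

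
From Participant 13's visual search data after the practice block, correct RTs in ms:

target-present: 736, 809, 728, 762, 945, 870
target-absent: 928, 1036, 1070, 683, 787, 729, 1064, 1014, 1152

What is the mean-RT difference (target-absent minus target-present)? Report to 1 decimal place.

M(target-present) = 4850/6 = 808.333
M(target-absent) = 8463/9 = 940.333
Difference = 940.333 − 808.333 = 132.000 ms

132.0 ms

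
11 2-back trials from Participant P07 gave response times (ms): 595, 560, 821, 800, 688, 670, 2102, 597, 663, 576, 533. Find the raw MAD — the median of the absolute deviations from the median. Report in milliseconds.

87 ms

Sorted: 533, 560, 576, 595, 597, 663, 670, 688, 800, 821, 2102 → median = 663
|x − 663|: 68, 103, 158, 137, 25, 7, 1439, 66, 0, 87, 130
Sorted deviations: 0, 7, 25, 66, 68, 87, 103, 130, 137, 158, 1439 → MAD = 87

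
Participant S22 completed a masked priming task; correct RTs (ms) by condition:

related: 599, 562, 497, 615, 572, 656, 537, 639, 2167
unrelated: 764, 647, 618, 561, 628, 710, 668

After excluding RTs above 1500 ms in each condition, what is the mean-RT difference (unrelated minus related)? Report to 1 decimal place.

related: exclude 2167
M(related) = 4677/8 = 584.625
M(unrelated) = 4596/7 = 656.571
Difference = 656.571 − 584.625 = 71.946 ms

71.9 ms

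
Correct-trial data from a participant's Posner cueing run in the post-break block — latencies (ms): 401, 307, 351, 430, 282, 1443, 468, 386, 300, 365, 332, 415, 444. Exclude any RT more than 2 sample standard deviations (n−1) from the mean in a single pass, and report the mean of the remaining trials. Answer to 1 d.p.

373.4 ms

n = 13, ΣRT = 5924, M = 455.692
Σ(x−M)² = 1096232.77; s = √(1096232.77/12) = 302.246
Cutoffs: 455.692 ± 2·302.246 → [-148.8, 1060.2]
Outside: 1443 → excluded.
Retained (n=12): Σ = 4481, mean = 4481/12 = 373.417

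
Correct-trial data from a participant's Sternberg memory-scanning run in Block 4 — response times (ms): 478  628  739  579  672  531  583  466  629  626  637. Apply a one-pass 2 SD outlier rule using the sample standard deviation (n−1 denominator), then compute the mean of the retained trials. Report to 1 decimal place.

n = 11, ΣRT = 6568, M = 597.091
Σ(x−M)² = 66412.91; s = √(66412.91/10) = 81.494
Cutoffs: 597.091 ± 2·81.494 → [434.1, 760.1]
No RTs fall outside the cutoffs; all 11 retained. Mean = 6568/11 = 597.091

597.1 ms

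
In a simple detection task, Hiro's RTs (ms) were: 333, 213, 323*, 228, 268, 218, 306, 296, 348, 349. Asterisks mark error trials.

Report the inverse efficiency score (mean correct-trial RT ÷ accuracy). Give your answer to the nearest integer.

316 ms

Correct trials (n=9): 333, 213, 228, 268, 218, 306, 296, 348, 349
Mean correct RT = 2559/9 = 284.3333 ms
Proportion correct = 9/10
IES = 284.3333 / (9/10) = 315.926 ms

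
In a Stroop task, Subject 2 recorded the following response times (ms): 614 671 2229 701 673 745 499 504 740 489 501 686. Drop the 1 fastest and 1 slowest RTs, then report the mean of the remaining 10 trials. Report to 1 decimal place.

Sorted: 489, 499, 501, 504, 614, 671, 673, 686, 701, 740, 745, 2229
Drop lowest 1 (489) and highest 1 (2229)
Remaining (n=10): Σ = 6334, mean = 6334/10 = 633.400

633.4 ms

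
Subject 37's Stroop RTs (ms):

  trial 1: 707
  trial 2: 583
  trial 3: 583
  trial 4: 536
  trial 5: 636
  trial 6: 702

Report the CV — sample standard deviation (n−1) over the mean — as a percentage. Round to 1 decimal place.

11.1%

n = 6, Σ = 3747, M = 624.5000
Σ(x−M)² = 24221.500; s = √(24221.500/5) = 69.6010
CV = 69.6010 / 624.5000 = 0.11145 = 11.145%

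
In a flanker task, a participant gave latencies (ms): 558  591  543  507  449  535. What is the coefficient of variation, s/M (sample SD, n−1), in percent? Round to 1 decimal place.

9.2%

n = 6, Σ = 3183, M = 530.5000
Σ(x−M)² = 11787.500; s = √(11787.500/5) = 48.5541
CV = 48.5541 / 530.5000 = 0.09153 = 9.153%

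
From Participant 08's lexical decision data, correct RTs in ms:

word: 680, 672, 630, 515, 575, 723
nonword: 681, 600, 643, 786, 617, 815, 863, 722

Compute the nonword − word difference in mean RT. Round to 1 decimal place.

83.4 ms

M(word) = 3795/6 = 632.500
M(nonword) = 5727/8 = 715.875
Difference = 715.875 − 632.500 = 83.375 ms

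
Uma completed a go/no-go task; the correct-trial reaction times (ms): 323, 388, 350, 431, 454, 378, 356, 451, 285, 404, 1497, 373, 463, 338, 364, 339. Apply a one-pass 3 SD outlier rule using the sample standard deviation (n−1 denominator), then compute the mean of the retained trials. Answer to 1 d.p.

n = 16, ΣRT = 7194, M = 449.625
Σ(x−M)² = 1208277.75; s = √(1208277.75/15) = 283.817
Cutoffs: 449.625 ± 3·283.817 → [-401.8, 1301.1]
Outside: 1497 → excluded.
Retained (n=15): Σ = 5697, mean = 5697/15 = 379.800

379.8 ms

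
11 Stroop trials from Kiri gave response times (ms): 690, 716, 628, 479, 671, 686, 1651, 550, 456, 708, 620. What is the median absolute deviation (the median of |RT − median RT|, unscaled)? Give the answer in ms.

Sorted: 456, 479, 550, 620, 628, 671, 686, 690, 708, 716, 1651 → median = 671
|x − 671|: 19, 45, 43, 192, 0, 15, 980, 121, 215, 37, 51
Sorted deviations: 0, 15, 19, 37, 43, 45, 51, 121, 192, 215, 980 → MAD = 45

45 ms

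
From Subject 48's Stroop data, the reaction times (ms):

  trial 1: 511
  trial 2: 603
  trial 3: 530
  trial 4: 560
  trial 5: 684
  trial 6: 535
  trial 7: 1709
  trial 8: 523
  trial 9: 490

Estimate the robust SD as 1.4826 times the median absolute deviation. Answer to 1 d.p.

Sorted: 490, 511, 523, 530, 535, 560, 603, 684, 1709 → median = 535
|x − 535| sorted: 0, 5, 12, 24, 25, 45, 68, 149, 1174 → MAD = 25
Robust SD ≈ 1.4826 × 25 = 37.065

37.1 ms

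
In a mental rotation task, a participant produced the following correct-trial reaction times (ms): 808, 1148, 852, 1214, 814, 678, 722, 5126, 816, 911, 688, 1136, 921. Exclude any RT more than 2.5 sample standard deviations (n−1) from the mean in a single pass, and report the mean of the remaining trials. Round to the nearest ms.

n = 13, ΣRT = 15834, M = 1218.000
Σ(x−M)² = 16911954.00; s = √(16911954.00/12) = 1187.152
Cutoffs: 1218.000 ± 2.5·1187.152 → [-1749.9, 4185.9]
Outside: 5126 → excluded.
Retained (n=12): Σ = 10708, mean = 10708/12 = 892.333

892 ms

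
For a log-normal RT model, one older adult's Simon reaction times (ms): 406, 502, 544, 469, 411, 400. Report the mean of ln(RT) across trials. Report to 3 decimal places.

6.114

ln(RT): 6.0064, 6.2186, 6.2989, 6.1506, 6.0186, 5.9915
Σ ln(RT) = 36.6846
Mean = 36.6846/6 = 6.11409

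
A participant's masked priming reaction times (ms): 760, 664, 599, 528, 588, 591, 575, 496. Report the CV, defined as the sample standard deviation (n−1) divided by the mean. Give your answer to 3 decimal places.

0.136

n = 8, Σ = 4801, M = 600.1250
Σ(x−M)² = 46546.875; s = √(46546.875/7) = 81.5448
CV = 81.5448 / 600.1250 = 0.13588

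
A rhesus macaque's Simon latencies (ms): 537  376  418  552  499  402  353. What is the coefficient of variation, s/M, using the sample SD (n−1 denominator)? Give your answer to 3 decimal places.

n = 7, Σ = 3137, M = 448.1429
Σ(x−M)² = 38562.857; s = √(38562.857/6) = 80.1695
CV = 80.1695 / 448.1429 = 0.17889

0.179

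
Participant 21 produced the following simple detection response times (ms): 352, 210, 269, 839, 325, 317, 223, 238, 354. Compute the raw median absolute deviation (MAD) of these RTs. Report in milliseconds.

Sorted: 210, 223, 238, 269, 317, 325, 352, 354, 839 → median = 317
|x − 317|: 35, 107, 48, 522, 8, 0, 94, 79, 37
Sorted deviations: 0, 8, 35, 37, 48, 79, 94, 107, 522 → MAD = 48

48 ms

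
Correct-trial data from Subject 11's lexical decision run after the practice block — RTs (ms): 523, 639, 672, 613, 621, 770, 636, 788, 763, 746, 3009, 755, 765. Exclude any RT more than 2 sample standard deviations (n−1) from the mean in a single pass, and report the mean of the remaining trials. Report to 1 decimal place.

690.9 ms

n = 13, ΣRT = 11300, M = 869.231
Σ(x−M)² = 5038892.31; s = √(5038892.31/12) = 648.003
Cutoffs: 869.231 ± 2·648.003 → [-426.8, 2165.2]
Outside: 3009 → excluded.
Retained (n=12): Σ = 8291, mean = 8291/12 = 690.917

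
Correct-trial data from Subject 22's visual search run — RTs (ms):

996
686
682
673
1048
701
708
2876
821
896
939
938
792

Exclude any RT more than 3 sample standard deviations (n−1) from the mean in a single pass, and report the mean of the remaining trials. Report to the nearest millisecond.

n = 13, ΣRT = 12756, M = 981.231
Σ(x−M)² = 4092116.31; s = √(4092116.31/12) = 583.960
Cutoffs: 981.231 ± 3·583.960 → [-770.7, 2733.1]
Outside: 2876 → excluded.
Retained (n=12): Σ = 9880, mean = 9880/12 = 823.333

823 ms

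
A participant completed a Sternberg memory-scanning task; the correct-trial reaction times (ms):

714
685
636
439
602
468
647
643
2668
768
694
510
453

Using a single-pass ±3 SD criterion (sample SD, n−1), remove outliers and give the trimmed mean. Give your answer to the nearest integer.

n = 13, ΣRT = 9927, M = 763.615
Σ(x−M)² = 4064307.08; s = √(4064307.08/12) = 581.973
Cutoffs: 763.615 ± 3·581.973 → [-982.3, 2509.5]
Outside: 2668 → excluded.
Retained (n=12): Σ = 7259, mean = 7259/12 = 604.917

605 ms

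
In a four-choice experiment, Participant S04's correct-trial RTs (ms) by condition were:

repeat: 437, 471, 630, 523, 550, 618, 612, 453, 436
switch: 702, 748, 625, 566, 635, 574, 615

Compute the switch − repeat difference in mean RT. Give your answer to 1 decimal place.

112.3 ms

M(repeat) = 4730/9 = 525.556
M(switch) = 4465/7 = 637.857
Difference = 637.857 − 525.556 = 112.302 ms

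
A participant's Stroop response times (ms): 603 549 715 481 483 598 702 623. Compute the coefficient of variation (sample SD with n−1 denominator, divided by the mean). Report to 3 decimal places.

0.148

n = 8, Σ = 4754, M = 594.2500
Σ(x−M)² = 54357.500; s = √(54357.500/7) = 88.1213
CV = 88.1213 / 594.2500 = 0.14829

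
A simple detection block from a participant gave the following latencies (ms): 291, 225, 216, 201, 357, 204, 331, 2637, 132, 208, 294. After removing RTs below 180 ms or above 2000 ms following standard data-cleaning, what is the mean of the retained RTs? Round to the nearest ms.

259 ms

Excluded: 132, 2637
Retained (n=9): Σ = 2327
Mean = 2327/9 = 258.5556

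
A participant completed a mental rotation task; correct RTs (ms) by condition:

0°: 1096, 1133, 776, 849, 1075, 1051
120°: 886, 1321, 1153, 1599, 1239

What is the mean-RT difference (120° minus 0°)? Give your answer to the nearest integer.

243 ms

M(0°) = 5980/6 = 996.667
M(120°) = 6198/5 = 1239.600
Difference = 1239.600 − 996.667 = 242.933 ms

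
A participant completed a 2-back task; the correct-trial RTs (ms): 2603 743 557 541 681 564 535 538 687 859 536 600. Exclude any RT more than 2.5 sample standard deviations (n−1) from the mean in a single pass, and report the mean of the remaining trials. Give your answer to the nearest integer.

n = 12, ΣRT = 9444, M = 787.000
Σ(x−M)² = 3712832.00; s = √(3712832.00/11) = 580.973
Cutoffs: 787.000 ± 2.5·580.973 → [-665.4, 2239.4]
Outside: 2603 → excluded.
Retained (n=11): Σ = 6841, mean = 6841/11 = 621.909

622 ms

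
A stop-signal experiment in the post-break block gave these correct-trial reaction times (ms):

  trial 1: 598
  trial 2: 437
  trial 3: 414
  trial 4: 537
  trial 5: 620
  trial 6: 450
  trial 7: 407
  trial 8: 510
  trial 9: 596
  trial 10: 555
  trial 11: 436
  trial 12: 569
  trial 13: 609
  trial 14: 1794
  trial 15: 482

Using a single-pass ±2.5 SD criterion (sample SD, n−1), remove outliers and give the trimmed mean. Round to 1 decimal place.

n = 15, ΣRT = 9014, M = 600.933
Σ(x−M)² = 1602912.93; s = √(1602912.93/14) = 338.369
Cutoffs: 600.933 ± 2.5·338.369 → [-245.0, 1446.9]
Outside: 1794 → excluded.
Retained (n=14): Σ = 7220, mean = 7220/14 = 515.714

515.7 ms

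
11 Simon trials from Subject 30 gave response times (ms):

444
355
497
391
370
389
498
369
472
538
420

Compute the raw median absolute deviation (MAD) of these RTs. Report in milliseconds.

51 ms

Sorted: 355, 369, 370, 389, 391, 420, 444, 472, 497, 498, 538 → median = 420
|x − 420|: 24, 65, 77, 29, 50, 31, 78, 51, 52, 118, 0
Sorted deviations: 0, 24, 29, 31, 50, 51, 52, 65, 77, 78, 118 → MAD = 51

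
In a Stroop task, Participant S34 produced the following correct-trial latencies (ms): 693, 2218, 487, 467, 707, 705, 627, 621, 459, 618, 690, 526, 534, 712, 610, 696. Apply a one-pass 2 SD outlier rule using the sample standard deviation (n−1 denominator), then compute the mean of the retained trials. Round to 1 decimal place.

n = 16, ΣRT = 11370, M = 710.625
Σ(x−M)² = 2544865.75; s = √(2544865.75/15) = 411.895
Cutoffs: 710.625 ± 2·411.895 → [-113.2, 1534.4]
Outside: 2218 → excluded.
Retained (n=15): Σ = 9152, mean = 9152/15 = 610.133

610.1 ms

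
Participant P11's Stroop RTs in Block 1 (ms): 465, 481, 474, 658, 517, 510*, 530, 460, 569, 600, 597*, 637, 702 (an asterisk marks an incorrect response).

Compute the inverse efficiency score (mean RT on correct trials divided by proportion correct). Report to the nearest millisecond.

Correct trials (n=11): 465, 481, 474, 658, 517, 530, 460, 569, 600, 637, 702
Mean correct RT = 6093/11 = 553.9091 ms
Proportion correct = 11/13
IES = 553.9091 / (11/13) = 654.620 ms

655 ms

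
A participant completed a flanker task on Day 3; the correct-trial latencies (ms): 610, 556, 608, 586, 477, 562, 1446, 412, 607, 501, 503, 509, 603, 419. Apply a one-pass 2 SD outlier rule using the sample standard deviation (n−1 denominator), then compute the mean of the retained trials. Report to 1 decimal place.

534.8 ms

n = 14, ΣRT = 8399, M = 599.929
Σ(x−M)² = 830238.93; s = √(830238.93/13) = 252.714
Cutoffs: 599.929 ± 2·252.714 → [94.5, 1105.4]
Outside: 1446 → excluded.
Retained (n=13): Σ = 6953, mean = 6953/13 = 534.846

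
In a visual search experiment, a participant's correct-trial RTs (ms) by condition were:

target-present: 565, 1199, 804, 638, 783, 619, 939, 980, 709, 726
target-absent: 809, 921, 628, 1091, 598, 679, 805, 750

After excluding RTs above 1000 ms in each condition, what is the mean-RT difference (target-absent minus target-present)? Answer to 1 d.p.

target-present: exclude 1199
target-absent: exclude 1091
M(target-present) = 6763/9 = 751.444
M(target-absent) = 5190/7 = 741.429
Difference = 741.429 − 751.444 = -10.016 ms

-10.0 ms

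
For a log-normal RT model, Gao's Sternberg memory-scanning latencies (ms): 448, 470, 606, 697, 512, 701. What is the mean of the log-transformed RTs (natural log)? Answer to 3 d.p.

6.334

ln(RT): 6.1048, 6.1527, 6.4069, 6.5468, 6.2383, 6.5525
Σ ln(RT) = 38.0020
Mean = 38.0020/6 = 6.33367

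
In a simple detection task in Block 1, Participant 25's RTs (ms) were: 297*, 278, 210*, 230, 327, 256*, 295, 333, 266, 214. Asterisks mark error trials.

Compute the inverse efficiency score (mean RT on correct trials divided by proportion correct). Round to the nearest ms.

397 ms

Correct trials (n=7): 278, 230, 327, 295, 333, 266, 214
Mean correct RT = 1943/7 = 277.5714 ms
Proportion correct = 7/10
IES = 277.5714 / (7/10) = 396.531 ms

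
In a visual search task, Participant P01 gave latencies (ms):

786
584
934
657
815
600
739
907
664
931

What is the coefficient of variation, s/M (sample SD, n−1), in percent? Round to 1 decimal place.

n = 10, Σ = 7617, M = 761.7000
Σ(x−M)² = 161640.100; s = √(161640.100/9) = 134.0150
CV = 134.0150 / 761.7000 = 0.17594 = 17.594%

17.6%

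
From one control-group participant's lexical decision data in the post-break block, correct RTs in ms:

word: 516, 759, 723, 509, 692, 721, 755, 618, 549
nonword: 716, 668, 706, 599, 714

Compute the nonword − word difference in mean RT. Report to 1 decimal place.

31.5 ms

M(word) = 5842/9 = 649.111
M(nonword) = 3403/5 = 680.600
Difference = 680.600 − 649.111 = 31.489 ms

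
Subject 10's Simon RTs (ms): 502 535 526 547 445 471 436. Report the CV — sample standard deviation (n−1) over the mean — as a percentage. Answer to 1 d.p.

9.0%

n = 7, Σ = 3462, M = 494.5714
Σ(x−M)² = 11869.714; s = √(11869.714/6) = 44.4779
CV = 44.4779 / 494.5714 = 0.08993 = 8.993%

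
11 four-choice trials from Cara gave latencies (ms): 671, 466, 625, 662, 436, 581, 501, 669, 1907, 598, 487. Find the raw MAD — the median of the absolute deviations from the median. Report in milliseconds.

Sorted: 436, 466, 487, 501, 581, 598, 625, 662, 669, 671, 1907 → median = 598
|x − 598|: 73, 132, 27, 64, 162, 17, 97, 71, 1309, 0, 111
Sorted deviations: 0, 17, 27, 64, 71, 73, 97, 111, 132, 162, 1309 → MAD = 73

73 ms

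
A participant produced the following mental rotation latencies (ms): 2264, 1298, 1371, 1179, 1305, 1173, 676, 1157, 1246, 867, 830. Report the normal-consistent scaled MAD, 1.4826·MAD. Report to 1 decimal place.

186.8 ms

Sorted: 676, 830, 867, 1157, 1173, 1179, 1246, 1298, 1305, 1371, 2264 → median = 1179
|x − 1179| sorted: 0, 6, 22, 67, 119, 126, 192, 312, 349, 503, 1085 → MAD = 126
Robust SD ≈ 1.4826 × 126 = 186.808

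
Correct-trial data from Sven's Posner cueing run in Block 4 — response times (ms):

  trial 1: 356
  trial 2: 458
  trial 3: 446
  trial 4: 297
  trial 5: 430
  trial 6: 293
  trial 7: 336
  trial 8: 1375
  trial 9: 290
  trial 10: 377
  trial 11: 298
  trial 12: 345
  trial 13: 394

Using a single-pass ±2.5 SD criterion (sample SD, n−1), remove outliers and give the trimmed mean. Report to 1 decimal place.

360.0 ms

n = 13, ΣRT = 5695, M = 438.077
Σ(x−M)² = 992340.92; s = √(992340.92/12) = 287.568
Cutoffs: 438.077 ± 2.5·287.568 → [-280.8, 1157.0]
Outside: 1375 → excluded.
Retained (n=12): Σ = 4320, mean = 4320/12 = 360.000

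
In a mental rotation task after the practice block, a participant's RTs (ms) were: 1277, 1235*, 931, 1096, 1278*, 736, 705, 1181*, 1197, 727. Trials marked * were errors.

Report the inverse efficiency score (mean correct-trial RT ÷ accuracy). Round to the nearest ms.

Correct trials (n=7): 1277, 931, 1096, 736, 705, 1197, 727
Mean correct RT = 6669/7 = 952.7143 ms
Proportion correct = 7/10
IES = 952.7143 / (7/10) = 1361.020 ms

1361 ms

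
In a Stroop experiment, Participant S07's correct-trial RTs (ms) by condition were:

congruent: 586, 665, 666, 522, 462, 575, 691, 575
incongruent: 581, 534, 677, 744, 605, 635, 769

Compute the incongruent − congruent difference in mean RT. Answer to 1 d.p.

M(congruent) = 4742/8 = 592.750
M(incongruent) = 4545/7 = 649.286
Difference = 649.286 − 592.750 = 56.536 ms

56.5 ms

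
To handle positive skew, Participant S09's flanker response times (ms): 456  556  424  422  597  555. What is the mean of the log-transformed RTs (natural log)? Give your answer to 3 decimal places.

6.208

ln(RT): 6.1225, 6.3208, 6.0497, 6.0450, 6.3919, 6.3190
Σ ln(RT) = 37.2489
Mean = 37.2489/6 = 6.20815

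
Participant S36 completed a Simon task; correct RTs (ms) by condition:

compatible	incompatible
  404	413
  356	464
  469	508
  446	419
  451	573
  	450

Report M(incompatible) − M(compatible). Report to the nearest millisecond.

M(compatible) = 2126/5 = 425.200
M(incompatible) = 2827/6 = 471.167
Difference = 471.167 − 425.200 = 45.967 ms

46 ms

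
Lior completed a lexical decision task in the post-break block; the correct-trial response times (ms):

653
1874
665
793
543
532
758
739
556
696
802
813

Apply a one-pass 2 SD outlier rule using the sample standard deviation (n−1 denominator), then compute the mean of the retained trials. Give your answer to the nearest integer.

n = 12, ΣRT = 9424, M = 785.333
Σ(x−M)² = 1404660.67; s = √(1404660.67/11) = 357.346
Cutoffs: 785.333 ± 2·357.346 → [70.6, 1500.0]
Outside: 1874 → excluded.
Retained (n=11): Σ = 7550, mean = 7550/11 = 686.364

686 ms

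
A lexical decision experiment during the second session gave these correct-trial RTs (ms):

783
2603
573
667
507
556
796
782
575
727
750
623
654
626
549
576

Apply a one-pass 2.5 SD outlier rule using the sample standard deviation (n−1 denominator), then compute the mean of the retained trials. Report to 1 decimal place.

649.6 ms

n = 16, ΣRT = 12347, M = 771.688
Σ(x−M)² = 3707767.44; s = √(3707767.44/15) = 497.177
Cutoffs: 771.688 ± 2.5·497.177 → [-471.3, 2014.6]
Outside: 2603 → excluded.
Retained (n=15): Σ = 9744, mean = 9744/15 = 649.600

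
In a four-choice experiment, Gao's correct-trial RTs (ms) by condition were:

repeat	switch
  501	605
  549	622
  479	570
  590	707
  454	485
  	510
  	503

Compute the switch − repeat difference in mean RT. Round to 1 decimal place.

M(repeat) = 2573/5 = 514.600
M(switch) = 4002/7 = 571.714
Difference = 571.714 − 514.600 = 57.114 ms

57.1 ms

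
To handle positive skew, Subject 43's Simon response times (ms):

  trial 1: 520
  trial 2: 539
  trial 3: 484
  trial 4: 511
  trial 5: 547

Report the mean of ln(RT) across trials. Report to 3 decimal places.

6.253

ln(RT): 6.2538, 6.2897, 6.1821, 6.2364, 6.3044
Σ ln(RT) = 31.2664
Mean = 31.2664/5 = 6.25329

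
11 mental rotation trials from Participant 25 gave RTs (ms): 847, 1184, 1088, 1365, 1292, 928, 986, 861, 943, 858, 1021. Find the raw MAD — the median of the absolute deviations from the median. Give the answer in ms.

125 ms

Sorted: 847, 858, 861, 928, 943, 986, 1021, 1088, 1184, 1292, 1365 → median = 986
|x − 986|: 139, 198, 102, 379, 306, 58, 0, 125, 43, 128, 35
Sorted deviations: 0, 35, 43, 58, 102, 125, 128, 139, 198, 306, 379 → MAD = 125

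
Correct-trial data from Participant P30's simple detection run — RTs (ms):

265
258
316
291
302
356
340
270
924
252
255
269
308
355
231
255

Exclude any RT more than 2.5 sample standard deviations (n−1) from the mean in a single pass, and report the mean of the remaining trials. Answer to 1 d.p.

n = 16, ΣRT = 5247, M = 327.938
Σ(x−M)² = 401018.94; s = √(401018.94/15) = 163.507
Cutoffs: 327.938 ± 2.5·163.507 → [-80.8, 736.7]
Outside: 924 → excluded.
Retained (n=15): Σ = 4323, mean = 4323/15 = 288.200

288.2 ms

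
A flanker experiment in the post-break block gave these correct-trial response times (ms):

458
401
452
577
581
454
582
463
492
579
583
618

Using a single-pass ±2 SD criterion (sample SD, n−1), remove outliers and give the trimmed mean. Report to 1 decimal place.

n = 12, ΣRT = 6240, M = 520.000
Σ(x−M)² = 58886.00; s = √(58886.00/11) = 73.166
Cutoffs: 520.000 ± 2·73.166 → [373.7, 666.3]
No RTs fall outside the cutoffs; all 12 retained. Mean = 6240/12 = 520.000

520.0 ms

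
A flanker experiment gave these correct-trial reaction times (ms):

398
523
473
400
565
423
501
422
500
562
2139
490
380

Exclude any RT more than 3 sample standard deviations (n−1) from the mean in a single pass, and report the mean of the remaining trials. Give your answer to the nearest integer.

n = 13, ΣRT = 7776, M = 598.154
Σ(x−M)² = 2617321.69; s = √(2617321.69/12) = 467.023
Cutoffs: 598.154 ± 3·467.023 → [-802.9, 1999.2]
Outside: 2139 → excluded.
Retained (n=12): Σ = 5637, mean = 5637/12 = 469.750

470 ms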